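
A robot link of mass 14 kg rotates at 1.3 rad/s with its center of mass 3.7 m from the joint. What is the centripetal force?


F = m * omega^2 * r
= 14 * 1.3^2 * 3.7
= 14 * 1.69 * 3.7
= 87.542 N


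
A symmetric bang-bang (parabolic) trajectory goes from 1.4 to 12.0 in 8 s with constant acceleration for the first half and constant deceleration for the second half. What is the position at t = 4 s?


Symmetric rest-to-rest: each phase covers (pf-p0)/2 in time T/2. 0.5*a*(T/2)^2 = (pf-p0)/2 => a = 4*(pf-p0)/T^2
a = 4*(12.0-1.4)/8^2 = 0.6625
t = 4 is in the acceleration phase (t <= T/2).
p = p0 + 0.5*a*t^2 = 1.4 + 0.5*0.6625*4^2
= 6.7


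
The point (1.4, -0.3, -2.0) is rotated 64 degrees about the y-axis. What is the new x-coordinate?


Rotation about y-axis: x' = x*cos(theta) + z*sin(theta)
= 1.4 * 0.4384 + -2.0 * 0.8988
= -1.1839


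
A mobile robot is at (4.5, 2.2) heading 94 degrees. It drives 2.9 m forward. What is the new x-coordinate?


x_new = x0 + d*cos(theta)
= 4.5 + 2.9*cos(94)
= 4.5 + -0.2023
= 4.2977


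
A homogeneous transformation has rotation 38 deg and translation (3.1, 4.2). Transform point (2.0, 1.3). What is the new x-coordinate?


x' = cos(theta)*px - sin(theta)*py + tx
= 0.788*2.0 - 0.6157*1.3 + 3.1
= 3.8757


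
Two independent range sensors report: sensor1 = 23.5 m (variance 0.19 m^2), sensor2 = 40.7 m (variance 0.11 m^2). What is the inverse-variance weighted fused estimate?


w1 = (1/var1) / (1/var1 + 1/var2)
   = 5.2632 / (5.2632 + 9.0909) = 0.3667
w2 = 1 - w1 = 0.6333
fused = w1*s1 + w2*s2 = 8.6167 + 25.7767
= 34.3933 m


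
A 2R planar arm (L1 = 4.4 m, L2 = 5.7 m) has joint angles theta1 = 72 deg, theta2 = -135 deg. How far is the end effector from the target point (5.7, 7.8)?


End effector via forward kinematics:
x = L1*cos(t1) + L2*cos(t1+t2) = 3.9474
y = L1*sin(t1) + L2*sin(t1+t2) = -0.8941
Distance to target:
d = sqrt((5.7 - 3.9474)^2 + (7.8 - -0.8941)^2)
= sqrt(3.0715 + 75.5872)
= 8.869 m


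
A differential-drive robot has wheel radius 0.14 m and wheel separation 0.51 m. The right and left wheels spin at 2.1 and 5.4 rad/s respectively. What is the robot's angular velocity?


vR = r*wR = 0.14*2.1 = 0.294 m/s
vL = r*wL = 0.14*5.4 = 0.756 m/s
v = (vR+vL)/2 = 0.525 m/s
omega = (vR-vL)/L = -0.9059 rad/s
angular velocity = -0.9059 rad/s


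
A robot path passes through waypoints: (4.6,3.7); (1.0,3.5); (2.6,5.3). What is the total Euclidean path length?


Segment lengths:
  seg1 = sqrt((-3.6)^2 + (-0.2)^2) = 3.6056
  seg2 = sqrt((1.6)^2 + (1.8)^2) = 2.4083
Total = 6.0139


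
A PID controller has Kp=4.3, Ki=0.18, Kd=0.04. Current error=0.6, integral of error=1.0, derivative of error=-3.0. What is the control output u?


u = Kp*e + Ki*int(e) + Kd*de/dt
= 4.3*0.6 + 0.18*1.0 + 0.04*(-3.0)
= 2.58 + 0.18 + -0.12
= 2.64


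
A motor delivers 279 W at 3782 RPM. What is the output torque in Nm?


omega = 3782 * 2*pi/60 = 396.0501 rad/s
tau = P / omega = 279 / 396.0501
= 0.7045 Nm


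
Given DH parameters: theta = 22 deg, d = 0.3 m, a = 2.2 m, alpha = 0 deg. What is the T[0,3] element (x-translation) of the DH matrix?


T[0,3] = a * cos(theta)
= 2.2 * cos(22 deg)
= 2.2 * 0.9272
= 2.0398


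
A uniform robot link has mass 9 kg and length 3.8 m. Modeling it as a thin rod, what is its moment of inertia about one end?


I = (1/3) * m * L^2
= (1/3) * 9 * 3.8^2
= 0.333333 * 9 * 14.44
= 43.32 kg*m^2


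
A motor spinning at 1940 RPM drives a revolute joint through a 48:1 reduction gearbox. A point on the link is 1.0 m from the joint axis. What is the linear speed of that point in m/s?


omega_motor = 1940 * 2*pi/60 = 203.1563 rad/s
omega_joint = omega_motor / 48 = 4.2324 rad/s
v = omega_joint * r = 4.2324 * 1.0
= 4.2324 m/s


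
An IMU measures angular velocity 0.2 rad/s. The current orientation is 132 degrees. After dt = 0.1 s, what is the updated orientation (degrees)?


delta_theta = w * dt = 0.2 * 0.1 = 0.02 rad
= 1.1459 deg
theta_new = 132 + 1.1459 = 133.1459 deg


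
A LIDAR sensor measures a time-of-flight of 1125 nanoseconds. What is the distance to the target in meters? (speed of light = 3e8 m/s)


tof = 1125 ns = 1.125e-06 s
dist = c * tof / 2
= 3e8 * 1.125e-06 / 2
= 168.75 m


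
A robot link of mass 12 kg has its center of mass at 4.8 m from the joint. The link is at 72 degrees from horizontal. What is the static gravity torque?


tau = m*g*L*cos(angle)
= 12 * 9.81 * 4.8 * cos(72 deg)
= 12 * 9.81 * 4.8 * 0.309
= 174.6119 Nm


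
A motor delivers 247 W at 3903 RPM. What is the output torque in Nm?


omega = 3903 * 2*pi/60 = 408.7212 rad/s
tau = P / omega = 247 / 408.7212
= 0.6043 Nm


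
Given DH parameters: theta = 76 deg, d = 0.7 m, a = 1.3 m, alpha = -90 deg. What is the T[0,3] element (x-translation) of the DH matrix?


T[0,3] = a * cos(theta)
= 1.3 * cos(76 deg)
= 1.3 * 0.2419
= 0.3145


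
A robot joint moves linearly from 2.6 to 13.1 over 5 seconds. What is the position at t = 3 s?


s = t/T = 3/5 = 0.6
p(t) = p0 + (pf-p0)*s
= 2.6 + (13.1 - 2.6) * 0.6
= 8.9


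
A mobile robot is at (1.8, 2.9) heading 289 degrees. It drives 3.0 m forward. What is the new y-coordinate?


y_new = y0 + d*sin(theta)
= 2.9 + 3.0*sin(289)
= 2.9 + -2.8366
= 0.0634


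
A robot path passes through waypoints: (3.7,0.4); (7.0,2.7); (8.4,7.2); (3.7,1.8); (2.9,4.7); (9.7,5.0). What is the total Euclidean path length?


Segment lengths:
  seg1 = sqrt((3.3)^2 + (2.3)^2) = 4.0224
  seg2 = sqrt((1.4)^2 + (4.5)^2) = 4.7127
  seg3 = sqrt((-4.7)^2 + (-5.4)^2) = 7.1589
  seg4 = sqrt((-0.8)^2 + (2.9)^2) = 3.0083
  seg5 = sqrt((6.8)^2 + (0.3)^2) = 6.8066
Total = 25.709


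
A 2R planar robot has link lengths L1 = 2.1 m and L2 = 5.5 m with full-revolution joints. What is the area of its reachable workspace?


r_max = L1 + L2 = 7.6 m
r_min = |L1 - L2| = 3.4 m
Area = pi*(r_max^2 - r_min^2)
= pi*(57.76 - 11.56)
= pi * 46.2
= 145.1416 m^2


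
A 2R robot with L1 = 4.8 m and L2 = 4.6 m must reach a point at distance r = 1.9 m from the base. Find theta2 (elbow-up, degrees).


cos(theta2) = (r^2 - L1^2 - L2^2) / (2*L1*L2)
cos(theta2) = (3.61 - 23.04 - 21.16) / 44.16
cos(theta2) = -0.919158
theta2 = 156.8032 degrees


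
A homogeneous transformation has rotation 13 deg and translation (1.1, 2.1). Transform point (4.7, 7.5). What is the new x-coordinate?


x' = cos(theta)*px - sin(theta)*py + tx
= 0.9744*4.7 - 0.225*7.5 + 1.1
= 3.9924


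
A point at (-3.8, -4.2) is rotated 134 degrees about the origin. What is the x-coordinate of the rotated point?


x' = x*cos(theta) - y*sin(theta)
cos(134 deg) = -0.6947, sin(134 deg) = 0.7193
x' = -3.8 * -0.6947 - -4.2 * 0.7193
= 2.6397 - -3.0212
= 5.6609


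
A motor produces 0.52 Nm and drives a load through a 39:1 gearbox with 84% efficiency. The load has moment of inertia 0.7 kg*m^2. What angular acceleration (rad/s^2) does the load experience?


tau_out = tau_motor * N * eta
= 0.52 * 39 * 0.84 = 17.0352 Nm
alpha = tau_out / I = 17.0352 / 0.7
= 24.336 rad/s^2


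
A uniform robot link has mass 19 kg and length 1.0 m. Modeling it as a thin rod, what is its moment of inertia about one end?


I = (1/3) * m * L^2
= (1/3) * 19 * 1.0^2
= 0.333333 * 19 * 1.0
= 6.3333 kg*m^2


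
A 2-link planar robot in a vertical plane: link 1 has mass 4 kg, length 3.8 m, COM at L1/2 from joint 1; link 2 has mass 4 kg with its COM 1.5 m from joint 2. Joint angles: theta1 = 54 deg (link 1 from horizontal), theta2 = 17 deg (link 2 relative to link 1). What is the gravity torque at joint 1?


Horizontal distance from joint 1 to link-1 COM:
  x_c1 = (L1/2)*cos(t1) = 1.9 * 0.5878 = 1.1168 m
Horizontal distance from joint 1 to link-2 COM:
  x_c2 = L1*cos(t1) + Lc2*cos(t1+t2)
       = 3.8*0.5878 + 1.5*0.3256 = 2.7219 m
tau1 = m1*g*x_c1 + m2*g*x_c2
     = 4*9.81*1.1168 + 4*9.81*2.7219
     = 43.8229 + 106.8088
     = 150.6317 Nm


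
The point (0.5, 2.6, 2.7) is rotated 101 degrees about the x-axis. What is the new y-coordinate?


Rotation about x-axis: y' = y*cos(theta) - z*sin(theta)
= 2.6 * -0.1908 - 2.7 * 0.9816
= -3.1465


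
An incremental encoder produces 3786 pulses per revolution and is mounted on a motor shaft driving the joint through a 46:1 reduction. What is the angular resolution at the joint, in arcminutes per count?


counts per rev = 3786
effective counts at joint = 3786 * 46 = 174156
resolution = 360*60 / 174156
= 0.124 arcmin/count


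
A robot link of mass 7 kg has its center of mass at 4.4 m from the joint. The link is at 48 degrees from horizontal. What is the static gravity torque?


tau = m*g*L*cos(angle)
= 7 * 9.81 * 4.4 * cos(48 deg)
= 7 * 9.81 * 4.4 * 0.6691
= 202.1765 Nm


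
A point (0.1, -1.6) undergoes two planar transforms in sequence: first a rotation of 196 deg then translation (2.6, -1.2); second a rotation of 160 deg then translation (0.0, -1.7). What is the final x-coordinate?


After transform 1:
x1 = cos(196)*0.1 - sin(196)*-1.6 + 2.6 = 2.0629
y1 = sin(196)*0.1 + cos(196)*-1.6 + -1.2 = 0.3105
After transform 2:
x2 = cos(160)*2.0629 - sin(160)*0.3105 + 0.0
= -2.0446


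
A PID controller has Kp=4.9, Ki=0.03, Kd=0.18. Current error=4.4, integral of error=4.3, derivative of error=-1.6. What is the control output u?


u = Kp*e + Ki*int(e) + Kd*de/dt
= 4.9*4.4 + 0.03*4.3 + 0.18*(-1.6)
= 21.56 + 0.129 + -0.288
= 21.401


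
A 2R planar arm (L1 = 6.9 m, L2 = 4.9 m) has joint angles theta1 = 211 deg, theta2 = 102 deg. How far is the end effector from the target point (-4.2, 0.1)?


End effector via forward kinematics:
x = L1*cos(t1) + L2*cos(t1+t2) = -2.5727
y = L1*sin(t1) + L2*sin(t1+t2) = -7.1374
Distance to target:
d = sqrt((-4.2 - -2.5727)^2 + (0.1 - -7.1374)^2)
= sqrt(2.6482 + 52.3799)
= 7.4181 m


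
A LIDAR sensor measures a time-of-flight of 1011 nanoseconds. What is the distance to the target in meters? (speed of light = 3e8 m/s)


tof = 1011 ns = 1.011e-06 s
dist = c * tof / 2
= 3e8 * 1.011e-06 / 2
= 151.65 m


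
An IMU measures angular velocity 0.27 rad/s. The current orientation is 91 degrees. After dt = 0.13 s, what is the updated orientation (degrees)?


delta_theta = w * dt = 0.27 * 0.13 = 0.0351 rad
= 2.0111 deg
theta_new = 91 + 2.0111 = 93.0111 deg


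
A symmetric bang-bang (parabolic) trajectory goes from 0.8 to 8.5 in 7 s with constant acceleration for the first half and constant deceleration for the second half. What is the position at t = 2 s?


Symmetric rest-to-rest: each phase covers (pf-p0)/2 in time T/2. 0.5*a*(T/2)^2 = (pf-p0)/2 => a = 4*(pf-p0)/T^2
a = 4*(8.5-0.8)/7^2 = 0.6286
t = 2 is in the acceleration phase (t <= T/2).
p = p0 + 0.5*a*t^2 = 0.8 + 0.5*0.6286*2^2
= 2.0571


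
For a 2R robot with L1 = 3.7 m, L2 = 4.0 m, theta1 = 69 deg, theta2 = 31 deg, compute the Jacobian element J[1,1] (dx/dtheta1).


J[1,1] = -L1*sin(t1) - L2*sin(t1+t2)
= -3.7*sin(69) - 4.0*sin(100)
= -7.3935


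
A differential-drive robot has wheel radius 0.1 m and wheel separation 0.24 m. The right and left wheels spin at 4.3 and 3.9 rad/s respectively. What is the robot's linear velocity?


vR = r*wR = 0.1*4.3 = 0.43 m/s
vL = r*wL = 0.1*3.9 = 0.39 m/s
v = (vR+vL)/2 = 0.41 m/s
omega = (vR-vL)/L = 0.1667 rad/s
linear velocity = 0.41 m/s


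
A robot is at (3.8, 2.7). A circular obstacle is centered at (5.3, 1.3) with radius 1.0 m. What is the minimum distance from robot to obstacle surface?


center_dist = sqrt((3.8-5.3)^2 + (2.7-1.3)^2)
= sqrt(2.25 + 1.96)
= 2.0518
min_dist = center_dist - radius = 2.0518 - 1.0 = 1.0518 m


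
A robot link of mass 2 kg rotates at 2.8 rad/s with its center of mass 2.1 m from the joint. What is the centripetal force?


F = m * omega^2 * r
= 2 * 2.8^2 * 2.1
= 2 * 7.84 * 2.1
= 32.928 N


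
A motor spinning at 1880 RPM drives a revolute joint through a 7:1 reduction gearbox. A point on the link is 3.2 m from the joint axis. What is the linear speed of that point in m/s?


omega_motor = 1880 * 2*pi/60 = 196.8731 rad/s
omega_joint = omega_motor / 7 = 28.1247 rad/s
v = omega_joint * r = 28.1247 * 3.2
= 89.9991 m/s


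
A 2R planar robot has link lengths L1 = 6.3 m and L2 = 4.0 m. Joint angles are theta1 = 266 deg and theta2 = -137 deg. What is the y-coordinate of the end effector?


Convert angles to radians: theta1 = 4.6426, theta2 = -2.3911
y = L1*sin(theta1) + L2*sin(theta1+theta2)
y = -6.2847 + 3.1086
y = -3.1761


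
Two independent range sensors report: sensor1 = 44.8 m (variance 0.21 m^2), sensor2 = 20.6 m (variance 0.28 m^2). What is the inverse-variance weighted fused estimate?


w1 = (1/var1) / (1/var1 + 1/var2)
   = 4.7619 / (4.7619 + 3.5714) = 0.5714
w2 = 1 - w1 = 0.4286
fused = w1*s1 + w2*s2 = 25.6 + 8.8286
= 34.4286 m


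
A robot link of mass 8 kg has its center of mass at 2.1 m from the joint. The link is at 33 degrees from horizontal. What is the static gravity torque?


tau = m*g*L*cos(angle)
= 8 * 9.81 * 2.1 * cos(33 deg)
= 8 * 9.81 * 2.1 * 0.8387
= 138.2196 Nm


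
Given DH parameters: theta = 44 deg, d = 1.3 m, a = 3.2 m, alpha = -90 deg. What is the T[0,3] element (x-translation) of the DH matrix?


T[0,3] = a * cos(theta)
= 3.2 * cos(44 deg)
= 3.2 * 0.7193
= 2.3019


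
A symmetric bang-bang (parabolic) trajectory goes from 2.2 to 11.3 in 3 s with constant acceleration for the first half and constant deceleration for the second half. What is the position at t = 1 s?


Symmetric rest-to-rest: each phase covers (pf-p0)/2 in time T/2. 0.5*a*(T/2)^2 = (pf-p0)/2 => a = 4*(pf-p0)/T^2
a = 4*(11.3-2.2)/3^2 = 4.0444
t = 1 is in the acceleration phase (t <= T/2).
p = p0 + 0.5*a*t^2 = 2.2 + 0.5*4.0444*1^2
= 4.2222


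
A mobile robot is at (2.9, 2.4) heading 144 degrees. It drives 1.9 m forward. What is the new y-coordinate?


y_new = y0 + d*sin(theta)
= 2.4 + 1.9*sin(144)
= 2.4 + 1.1168
= 3.5168


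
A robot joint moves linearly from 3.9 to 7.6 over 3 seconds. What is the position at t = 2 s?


s = t/T = 2/3 = 0.6667
p(t) = p0 + (pf-p0)*s
= 3.9 + (7.6 - 3.9) * 0.6667
= 6.3667


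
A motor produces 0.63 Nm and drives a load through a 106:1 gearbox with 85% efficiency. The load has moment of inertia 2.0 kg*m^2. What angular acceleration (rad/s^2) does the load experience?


tau_out = tau_motor * N * eta
= 0.63 * 106 * 0.85 = 56.763 Nm
alpha = tau_out / I = 56.763 / 2.0
= 28.3815 rad/s^2


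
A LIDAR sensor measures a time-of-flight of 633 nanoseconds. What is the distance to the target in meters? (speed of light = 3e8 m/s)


tof = 633 ns = 6.33e-07 s
dist = c * tof / 2
= 3e8 * 6.33e-07 / 2
= 94.95 m


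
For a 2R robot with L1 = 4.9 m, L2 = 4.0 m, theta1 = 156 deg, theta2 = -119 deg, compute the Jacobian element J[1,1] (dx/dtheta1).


J[1,1] = -L1*sin(t1) - L2*sin(t1+t2)
= -4.9*sin(156) - 4.0*sin(37)
= -4.4003


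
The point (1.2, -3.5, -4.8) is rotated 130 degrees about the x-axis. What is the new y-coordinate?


Rotation about x-axis: y' = y*cos(theta) - z*sin(theta)
= -3.5 * -0.6428 - -4.8 * 0.766
= 5.9268


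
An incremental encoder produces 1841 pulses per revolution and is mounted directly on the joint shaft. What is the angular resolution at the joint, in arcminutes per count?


counts per rev = 1841
resolution = 360*60 / 1841
= 11.7328 arcmin/count


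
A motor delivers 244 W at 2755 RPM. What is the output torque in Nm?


omega = 2755 * 2*pi/60 = 288.5029 rad/s
tau = P / omega = 244 / 288.5029
= 0.8457 Nm


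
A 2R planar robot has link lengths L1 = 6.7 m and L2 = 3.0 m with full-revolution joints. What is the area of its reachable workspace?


r_max = L1 + L2 = 9.7 m
r_min = |L1 - L2| = 3.7 m
Area = pi*(r_max^2 - r_min^2)
= pi*(94.09 - 13.69)
= pi * 80.4
= 252.584 m^2


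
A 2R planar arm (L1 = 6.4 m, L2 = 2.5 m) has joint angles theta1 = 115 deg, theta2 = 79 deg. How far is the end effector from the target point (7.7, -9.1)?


End effector via forward kinematics:
x = L1*cos(t1) + L2*cos(t1+t2) = -5.1305
y = L1*sin(t1) + L2*sin(t1+t2) = 5.1956
Distance to target:
d = sqrt((7.7 - -5.1305)^2 + (-9.1 - 5.1956)^2)
= sqrt(164.6216 + 204.3632)
= 19.209 m


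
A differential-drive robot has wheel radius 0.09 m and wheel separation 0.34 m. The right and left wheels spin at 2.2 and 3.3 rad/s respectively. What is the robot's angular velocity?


vR = r*wR = 0.09*2.2 = 0.198 m/s
vL = r*wL = 0.09*3.3 = 0.297 m/s
v = (vR+vL)/2 = 0.2475 m/s
omega = (vR-vL)/L = -0.2912 rad/s
angular velocity = -0.2912 rad/s


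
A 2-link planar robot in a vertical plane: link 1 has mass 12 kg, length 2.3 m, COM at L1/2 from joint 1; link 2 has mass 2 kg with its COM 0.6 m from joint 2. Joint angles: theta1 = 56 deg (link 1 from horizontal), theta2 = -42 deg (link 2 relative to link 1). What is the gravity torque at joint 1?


Horizontal distance from joint 1 to link-1 COM:
  x_c1 = (L1/2)*cos(t1) = 1.15 * 0.5592 = 0.6431 m
Horizontal distance from joint 1 to link-2 COM:
  x_c2 = L1*cos(t1) + Lc2*cos(t1+t2)
       = 2.3*0.5592 + 0.6*0.9703 = 1.8683 m
tau1 = m1*g*x_c1 + m2*g*x_c2
     = 12*9.81*0.6431 + 2*9.81*1.8683
     = 75.7024 + 36.6565
     = 112.3589 Nm


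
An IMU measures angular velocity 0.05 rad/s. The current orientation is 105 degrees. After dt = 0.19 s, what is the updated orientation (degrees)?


delta_theta = w * dt = 0.05 * 0.19 = 0.0095 rad
= 0.5443 deg
theta_new = 105 + 0.5443 = 105.5443 deg


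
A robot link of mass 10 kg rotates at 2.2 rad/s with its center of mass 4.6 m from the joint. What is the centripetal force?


F = m * omega^2 * r
= 10 * 2.2^2 * 4.6
= 10 * 4.84 * 4.6
= 222.64 N


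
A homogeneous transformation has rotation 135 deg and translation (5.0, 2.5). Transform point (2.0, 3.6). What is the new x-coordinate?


x' = cos(theta)*px - sin(theta)*py + tx
= -0.7071*2.0 - 0.7071*3.6 + 5.0
= 1.0402


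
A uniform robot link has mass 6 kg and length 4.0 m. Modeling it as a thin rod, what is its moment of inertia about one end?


I = (1/3) * m * L^2
= (1/3) * 6 * 4.0^2
= 0.333333 * 6 * 16.0
= 32.0 kg*m^2


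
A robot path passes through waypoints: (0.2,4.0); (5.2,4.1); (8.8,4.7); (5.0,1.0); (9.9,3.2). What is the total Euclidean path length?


Segment lengths:
  seg1 = sqrt((5.0)^2 + (0.1)^2) = 5.001
  seg2 = sqrt((3.6)^2 + (0.6)^2) = 3.6497
  seg3 = sqrt((-3.8)^2 + (-3.7)^2) = 5.3038
  seg4 = sqrt((4.9)^2 + (2.2)^2) = 5.3712
Total = 19.3256


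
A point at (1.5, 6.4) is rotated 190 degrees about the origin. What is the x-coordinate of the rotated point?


x' = x*cos(theta) - y*sin(theta)
cos(190 deg) = -0.9848, sin(190 deg) = -0.1736
x' = 1.5 * -0.9848 - 6.4 * -0.1736
= -1.4772 - -1.1113
= -0.3659


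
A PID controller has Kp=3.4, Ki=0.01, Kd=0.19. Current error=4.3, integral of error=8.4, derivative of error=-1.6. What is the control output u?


u = Kp*e + Ki*int(e) + Kd*de/dt
= 3.4*4.3 + 0.01*8.4 + 0.19*(-1.6)
= 14.62 + 0.084 + -0.304
= 14.4


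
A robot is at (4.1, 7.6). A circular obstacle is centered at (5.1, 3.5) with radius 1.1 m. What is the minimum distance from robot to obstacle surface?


center_dist = sqrt((4.1-5.1)^2 + (7.6-3.5)^2)
= sqrt(1.0 + 16.81)
= 4.2202
min_dist = center_dist - radius = 4.2202 - 1.1 = 3.1202 m


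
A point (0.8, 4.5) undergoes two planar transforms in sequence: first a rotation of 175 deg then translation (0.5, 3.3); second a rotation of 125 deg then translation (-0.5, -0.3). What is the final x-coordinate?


After transform 1:
x1 = cos(175)*0.8 - sin(175)*4.5 + 0.5 = -0.6892
y1 = sin(175)*0.8 + cos(175)*4.5 + 3.3 = -1.1132
After transform 2:
x2 = cos(125)*-0.6892 - sin(125)*-1.1132 + -0.5
= 0.8071


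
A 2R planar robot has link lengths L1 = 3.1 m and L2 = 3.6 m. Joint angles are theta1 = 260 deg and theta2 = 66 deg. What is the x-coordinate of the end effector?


Convert angles to radians: theta1 = 4.5379, theta2 = 1.1519
x = L1*cos(theta1) + L2*cos(theta1+theta2)
x = -0.5383 + 2.9845
x = 2.4462


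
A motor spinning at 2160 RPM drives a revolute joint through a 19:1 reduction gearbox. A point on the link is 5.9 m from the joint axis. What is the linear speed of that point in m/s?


omega_motor = 2160 * 2*pi/60 = 226.1947 rad/s
omega_joint = omega_motor / 19 = 11.905 rad/s
v = omega_joint * r = 11.905 * 5.9
= 70.2394 m/s


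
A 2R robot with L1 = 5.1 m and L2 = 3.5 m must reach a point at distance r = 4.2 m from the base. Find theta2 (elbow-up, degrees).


cos(theta2) = (r^2 - L1^2 - L2^2) / (2*L1*L2)
cos(theta2) = (17.64 - 26.01 - 12.25) / 35.7
cos(theta2) = -0.577591
theta2 = 125.2813 degrees


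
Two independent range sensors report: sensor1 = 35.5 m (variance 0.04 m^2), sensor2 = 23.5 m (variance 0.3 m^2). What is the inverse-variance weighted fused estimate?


w1 = (1/var1) / (1/var1 + 1/var2)
   = 25.0 / (25.0 + 3.3333) = 0.8824
w2 = 1 - w1 = 0.1176
fused = w1*s1 + w2*s2 = 31.3235 + 2.7647
= 34.0882 m


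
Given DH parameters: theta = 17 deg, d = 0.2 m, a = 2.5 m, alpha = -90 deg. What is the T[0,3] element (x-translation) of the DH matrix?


T[0,3] = a * cos(theta)
= 2.5 * cos(17 deg)
= 2.5 * 0.9563
= 2.3908


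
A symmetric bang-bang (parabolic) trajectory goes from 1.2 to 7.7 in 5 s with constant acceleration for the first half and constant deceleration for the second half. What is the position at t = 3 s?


Symmetric rest-to-rest: each phase covers (pf-p0)/2 in time T/2. 0.5*a*(T/2)^2 = (pf-p0)/2 => a = 4*(pf-p0)/T^2
a = 4*(7.7-1.2)/5^2 = 1.04
t = 3 is in the deceleration phase (t > T/2).
p = pf - 0.5*a*(T-t)^2 = 7.7 - 0.5*1.04*2^2
= 5.62


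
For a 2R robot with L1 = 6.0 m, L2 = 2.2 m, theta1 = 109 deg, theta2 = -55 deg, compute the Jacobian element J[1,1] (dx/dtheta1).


J[1,1] = -L1*sin(t1) - L2*sin(t1+t2)
= -6.0*sin(109) - 2.2*sin(54)
= -7.4529


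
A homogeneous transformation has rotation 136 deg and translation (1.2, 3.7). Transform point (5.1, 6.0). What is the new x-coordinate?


x' = cos(theta)*px - sin(theta)*py + tx
= -0.7193*5.1 - 0.6947*6.0 + 1.2
= -6.6366


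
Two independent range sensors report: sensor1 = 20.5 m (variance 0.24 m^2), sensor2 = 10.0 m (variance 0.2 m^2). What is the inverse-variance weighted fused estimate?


w1 = (1/var1) / (1/var1 + 1/var2)
   = 4.1667 / (4.1667 + 5.0) = 0.4545
w2 = 1 - w1 = 0.5455
fused = w1*s1 + w2*s2 = 9.3182 + 5.4545
= 14.7727 m


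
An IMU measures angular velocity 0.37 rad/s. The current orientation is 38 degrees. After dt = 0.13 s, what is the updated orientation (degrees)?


delta_theta = w * dt = 0.37 * 0.13 = 0.0481 rad
= 2.7559 deg
theta_new = 38 + 2.7559 = 40.7559 deg


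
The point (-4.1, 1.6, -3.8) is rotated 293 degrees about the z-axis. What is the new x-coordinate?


Rotation about z-axis: x' = x*cos(theta) - y*sin(theta)
= -4.1 * 0.3907 - 1.6 * -0.9205
= -0.1292


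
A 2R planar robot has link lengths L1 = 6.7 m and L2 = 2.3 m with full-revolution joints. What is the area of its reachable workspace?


r_max = L1 + L2 = 9.0 m
r_min = |L1 - L2| = 4.4 m
Area = pi*(r_max^2 - r_min^2)
= pi*(81.0 - 19.36)
= pi * 61.64
= 193.6478 m^2


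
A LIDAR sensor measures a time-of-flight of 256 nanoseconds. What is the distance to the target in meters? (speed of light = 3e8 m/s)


tof = 256 ns = 2.56e-07 s
dist = c * tof / 2
= 3e8 * 2.56e-07 / 2
= 38.4 m


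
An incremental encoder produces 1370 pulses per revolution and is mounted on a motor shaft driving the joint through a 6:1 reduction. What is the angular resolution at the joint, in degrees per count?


counts per rev = 1370
effective counts at joint = 1370 * 6 = 8220
resolution = 360 / 8220
= 0.0438 deg/count


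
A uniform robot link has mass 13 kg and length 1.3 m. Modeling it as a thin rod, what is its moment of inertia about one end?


I = (1/3) * m * L^2
= (1/3) * 13 * 1.3^2
= 0.333333 * 13 * 1.69
= 7.3233 kg*m^2


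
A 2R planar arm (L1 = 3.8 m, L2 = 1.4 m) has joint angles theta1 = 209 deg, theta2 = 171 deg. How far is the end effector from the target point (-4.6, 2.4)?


End effector via forward kinematics:
x = L1*cos(t1) + L2*cos(t1+t2) = -2.008
y = L1*sin(t1) + L2*sin(t1+t2) = -1.3634
Distance to target:
d = sqrt((-4.6 - -2.008)^2 + (2.4 - -1.3634)^2)
= sqrt(6.7185 + 14.1635)
= 4.5697 m


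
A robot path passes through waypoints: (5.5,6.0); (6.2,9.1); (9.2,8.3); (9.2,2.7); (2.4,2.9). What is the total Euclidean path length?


Segment lengths:
  seg1 = sqrt((0.7)^2 + (3.1)^2) = 3.178
  seg2 = sqrt((3.0)^2 + (-0.8)^2) = 3.1048
  seg3 = sqrt((0.0)^2 + (-5.6)^2) = 5.6
  seg4 = sqrt((-6.8)^2 + (0.2)^2) = 6.8029
Total = 18.6858


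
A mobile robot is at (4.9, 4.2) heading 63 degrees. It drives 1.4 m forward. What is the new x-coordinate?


x_new = x0 + d*cos(theta)
= 4.9 + 1.4*cos(63)
= 4.9 + 0.6356
= 5.5356


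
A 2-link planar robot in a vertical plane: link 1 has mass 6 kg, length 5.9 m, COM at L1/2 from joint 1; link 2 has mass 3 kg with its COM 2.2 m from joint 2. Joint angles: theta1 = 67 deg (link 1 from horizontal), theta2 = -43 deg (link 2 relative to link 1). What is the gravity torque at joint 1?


Horizontal distance from joint 1 to link-1 COM:
  x_c1 = (L1/2)*cos(t1) = 2.95 * 0.3907 = 1.1527 m
Horizontal distance from joint 1 to link-2 COM:
  x_c2 = L1*cos(t1) + Lc2*cos(t1+t2)
       = 5.9*0.3907 + 2.2*0.9135 = 4.3151 m
tau1 = m1*g*x_c1 + m2*g*x_c2
     = 6*9.81*1.1527 + 3*9.81*4.3151
     = 67.8454 + 126.9938
     = 194.8392 Nm


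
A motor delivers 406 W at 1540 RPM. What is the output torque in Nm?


omega = 1540 * 2*pi/60 = 161.2684 rad/s
tau = P / omega = 406 / 161.2684
= 2.5175 Nm


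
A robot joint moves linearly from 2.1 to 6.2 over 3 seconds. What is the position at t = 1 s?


s = t/T = 1/3 = 0.3333
p(t) = p0 + (pf-p0)*s
= 2.1 + (6.2 - 2.1) * 0.3333
= 3.4667


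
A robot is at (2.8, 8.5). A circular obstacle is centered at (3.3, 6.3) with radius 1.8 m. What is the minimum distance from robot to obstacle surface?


center_dist = sqrt((2.8-3.3)^2 + (8.5-6.3)^2)
= sqrt(0.25 + 4.84)
= 2.2561
min_dist = center_dist - radius = 2.2561 - 1.8 = 0.4561 m


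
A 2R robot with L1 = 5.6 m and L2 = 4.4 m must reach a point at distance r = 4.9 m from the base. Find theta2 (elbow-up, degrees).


cos(theta2) = (r^2 - L1^2 - L2^2) / (2*L1*L2)
cos(theta2) = (24.01 - 31.36 - 19.36) / 49.28
cos(theta2) = -0.542005
theta2 = 122.8202 degrees


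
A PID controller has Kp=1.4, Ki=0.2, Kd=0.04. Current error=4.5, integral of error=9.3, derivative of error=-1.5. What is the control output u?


u = Kp*e + Ki*int(e) + Kd*de/dt
= 1.4*4.5 + 0.2*9.3 + 0.04*(-1.5)
= 6.3 + 1.86 + -0.06
= 8.1


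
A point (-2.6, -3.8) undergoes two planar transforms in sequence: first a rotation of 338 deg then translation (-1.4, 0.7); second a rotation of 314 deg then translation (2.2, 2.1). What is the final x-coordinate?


After transform 1:
x1 = cos(338)*-2.6 - sin(338)*-3.8 + -1.4 = -5.2342
y1 = sin(338)*-2.6 + cos(338)*-3.8 + 0.7 = -1.8493
After transform 2:
x2 = cos(314)*-5.2342 - sin(314)*-1.8493 + 2.2
= -2.7663


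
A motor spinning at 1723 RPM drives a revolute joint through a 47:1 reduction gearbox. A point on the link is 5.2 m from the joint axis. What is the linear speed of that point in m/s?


omega_motor = 1723 * 2*pi/60 = 180.4321 rad/s
omega_joint = omega_motor / 47 = 3.839 rad/s
v = omega_joint * r = 3.839 * 5.2
= 19.9627 m/s


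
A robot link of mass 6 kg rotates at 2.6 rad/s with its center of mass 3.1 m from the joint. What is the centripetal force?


F = m * omega^2 * r
= 6 * 2.6^2 * 3.1
= 6 * 6.76 * 3.1
= 125.736 N


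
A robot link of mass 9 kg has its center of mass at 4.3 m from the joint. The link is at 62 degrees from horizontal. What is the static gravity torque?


tau = m*g*L*cos(angle)
= 9 * 9.81 * 4.3 * cos(62 deg)
= 9 * 9.81 * 4.3 * 0.4695
= 178.2335 Nm


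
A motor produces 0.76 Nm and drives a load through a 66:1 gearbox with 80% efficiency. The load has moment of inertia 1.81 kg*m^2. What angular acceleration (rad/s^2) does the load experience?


tau_out = tau_motor * N * eta
= 0.76 * 66 * 0.8 = 40.128 Nm
alpha = tau_out / I = 40.128 / 1.81
= 22.1702 rad/s^2


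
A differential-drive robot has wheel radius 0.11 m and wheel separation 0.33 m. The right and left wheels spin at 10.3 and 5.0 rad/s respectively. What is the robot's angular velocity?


vR = r*wR = 0.11*10.3 = 1.133 m/s
vL = r*wL = 0.11*5.0 = 0.55 m/s
v = (vR+vL)/2 = 0.8415 m/s
omega = (vR-vL)/L = 1.7667 rad/s
angular velocity = 1.7667 rad/s


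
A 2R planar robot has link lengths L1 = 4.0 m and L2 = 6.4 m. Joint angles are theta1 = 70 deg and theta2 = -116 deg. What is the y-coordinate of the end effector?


Convert angles to radians: theta1 = 1.2217, theta2 = -2.0246
y = L1*sin(theta1) + L2*sin(theta1+theta2)
y = 3.7588 + -4.6038
y = -0.845


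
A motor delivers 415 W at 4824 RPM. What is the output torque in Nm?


omega = 4824 * 2*pi/60 = 505.1681 rad/s
tau = P / omega = 415 / 505.1681
= 0.8215 Nm


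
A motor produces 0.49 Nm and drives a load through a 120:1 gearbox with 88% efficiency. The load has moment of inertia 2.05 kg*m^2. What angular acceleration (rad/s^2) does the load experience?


tau_out = tau_motor * N * eta
= 0.49 * 120 * 0.88 = 51.744 Nm
alpha = tau_out / I = 51.744 / 2.05
= 25.241 rad/s^2


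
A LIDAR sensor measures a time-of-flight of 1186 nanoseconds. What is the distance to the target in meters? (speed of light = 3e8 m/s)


tof = 1186 ns = 1.186e-06 s
dist = c * tof / 2
= 3e8 * 1.186e-06 / 2
= 177.9 m


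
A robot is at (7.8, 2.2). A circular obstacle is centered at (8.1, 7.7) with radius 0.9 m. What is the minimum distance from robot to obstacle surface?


center_dist = sqrt((7.8-8.1)^2 + (2.2-7.7)^2)
= sqrt(0.09 + 30.25)
= 5.5082
min_dist = center_dist - radius = 5.5082 - 0.9 = 4.6082 m


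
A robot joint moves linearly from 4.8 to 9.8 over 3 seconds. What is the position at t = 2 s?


s = t/T = 2/3 = 0.6667
p(t) = p0 + (pf-p0)*s
= 4.8 + (9.8 - 4.8) * 0.6667
= 8.1333


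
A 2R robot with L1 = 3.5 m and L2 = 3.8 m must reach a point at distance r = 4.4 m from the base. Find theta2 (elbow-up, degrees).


cos(theta2) = (r^2 - L1^2 - L2^2) / (2*L1*L2)
cos(theta2) = (19.36 - 12.25 - 14.44) / 26.6
cos(theta2) = -0.275564
theta2 = 105.9956 degrees


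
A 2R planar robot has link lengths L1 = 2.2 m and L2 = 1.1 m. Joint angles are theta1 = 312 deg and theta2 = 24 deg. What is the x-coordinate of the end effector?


Convert angles to radians: theta1 = 5.4454, theta2 = 0.4189
x = L1*cos(theta1) + L2*cos(theta1+theta2)
x = 1.4721 + 1.0049
x = 2.477


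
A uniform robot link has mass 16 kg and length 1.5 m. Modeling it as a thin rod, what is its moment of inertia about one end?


I = (1/3) * m * L^2
= (1/3) * 16 * 1.5^2
= 0.333333 * 16 * 2.25
= 12.0 kg*m^2


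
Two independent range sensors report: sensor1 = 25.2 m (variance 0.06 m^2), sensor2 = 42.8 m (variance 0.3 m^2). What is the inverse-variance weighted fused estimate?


w1 = (1/var1) / (1/var1 + 1/var2)
   = 16.6667 / (16.6667 + 3.3333) = 0.8333
w2 = 1 - w1 = 0.1667
fused = w1*s1 + w2*s2 = 21.0 + 7.1333
= 28.1333 m


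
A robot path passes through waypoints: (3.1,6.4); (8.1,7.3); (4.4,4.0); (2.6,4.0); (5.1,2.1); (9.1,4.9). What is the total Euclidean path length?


Segment lengths:
  seg1 = sqrt((5.0)^2 + (0.9)^2) = 5.0804
  seg2 = sqrt((-3.7)^2 + (-3.3)^2) = 4.9578
  seg3 = sqrt((-1.8)^2 + (0.0)^2) = 1.8
  seg4 = sqrt((2.5)^2 + (-1.9)^2) = 3.1401
  seg5 = sqrt((4.0)^2 + (2.8)^2) = 4.8826
Total = 19.8609


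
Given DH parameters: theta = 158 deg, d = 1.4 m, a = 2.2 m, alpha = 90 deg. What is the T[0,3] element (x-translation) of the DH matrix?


T[0,3] = a * cos(theta)
= 2.2 * cos(158 deg)
= 2.2 * -0.9272
= -2.0398


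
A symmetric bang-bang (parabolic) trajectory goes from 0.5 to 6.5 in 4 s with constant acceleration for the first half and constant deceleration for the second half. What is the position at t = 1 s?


Symmetric rest-to-rest: each phase covers (pf-p0)/2 in time T/2. 0.5*a*(T/2)^2 = (pf-p0)/2 => a = 4*(pf-p0)/T^2
a = 4*(6.5-0.5)/4^2 = 1.5
t = 1 is in the acceleration phase (t <= T/2).
p = p0 + 0.5*a*t^2 = 0.5 + 0.5*1.5*1^2
= 1.25


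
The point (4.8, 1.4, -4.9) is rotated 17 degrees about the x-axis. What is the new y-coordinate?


Rotation about x-axis: y' = y*cos(theta) - z*sin(theta)
= 1.4 * 0.9563 - -4.9 * 0.2924
= 2.7714


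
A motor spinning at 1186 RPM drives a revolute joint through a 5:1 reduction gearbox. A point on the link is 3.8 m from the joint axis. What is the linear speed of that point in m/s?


omega_motor = 1186 * 2*pi/60 = 124.1976 rad/s
omega_joint = omega_motor / 5 = 24.8395 rad/s
v = omega_joint * r = 24.8395 * 3.8
= 94.3902 m/s


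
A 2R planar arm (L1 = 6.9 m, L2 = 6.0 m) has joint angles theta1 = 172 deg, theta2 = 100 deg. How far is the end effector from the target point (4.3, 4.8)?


End effector via forward kinematics:
x = L1*cos(t1) + L2*cos(t1+t2) = -6.6235
y = L1*sin(t1) + L2*sin(t1+t2) = -5.0361
Distance to target:
d = sqrt((4.3 - -6.6235)^2 + (4.8 - -5.0361)^2)
= sqrt(119.3218 + 96.7479)
= 14.6993 m


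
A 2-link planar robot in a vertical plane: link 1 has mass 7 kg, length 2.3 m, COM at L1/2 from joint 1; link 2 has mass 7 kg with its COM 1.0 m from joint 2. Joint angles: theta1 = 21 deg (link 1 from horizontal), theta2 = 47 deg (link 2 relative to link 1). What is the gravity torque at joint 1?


Horizontal distance from joint 1 to link-1 COM:
  x_c1 = (L1/2)*cos(t1) = 1.15 * 0.9336 = 1.0736 m
Horizontal distance from joint 1 to link-2 COM:
  x_c2 = L1*cos(t1) + Lc2*cos(t1+t2)
       = 2.3*0.9336 + 1.0*0.3746 = 2.5218 m
tau1 = m1*g*x_c1 + m2*g*x_c2
     = 7*9.81*1.0736 + 7*9.81*2.5218
     = 73.7253 + 173.1749
     = 246.9002 Nm


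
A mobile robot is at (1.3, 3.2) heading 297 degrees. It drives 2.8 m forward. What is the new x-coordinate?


x_new = x0 + d*cos(theta)
= 1.3 + 2.8*cos(297)
= 1.3 + 1.2712
= 2.5712


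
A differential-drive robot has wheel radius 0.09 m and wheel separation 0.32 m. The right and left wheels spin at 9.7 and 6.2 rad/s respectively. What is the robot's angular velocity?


vR = r*wR = 0.09*9.7 = 0.873 m/s
vL = r*wL = 0.09*6.2 = 0.558 m/s
v = (vR+vL)/2 = 0.7155 m/s
omega = (vR-vL)/L = 0.9844 rad/s
angular velocity = 0.9844 rad/s


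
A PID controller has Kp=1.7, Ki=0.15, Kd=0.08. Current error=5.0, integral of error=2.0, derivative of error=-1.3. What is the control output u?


u = Kp*e + Ki*int(e) + Kd*de/dt
= 1.7*5.0 + 0.15*2.0 + 0.08*(-1.3)
= 8.5 + 0.3 + -0.104
= 8.696


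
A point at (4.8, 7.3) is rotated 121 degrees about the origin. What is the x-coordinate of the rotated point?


x' = x*cos(theta) - y*sin(theta)
cos(121 deg) = -0.515, sin(121 deg) = 0.8572
x' = 4.8 * -0.515 - 7.3 * 0.8572
= -2.4722 - 6.2573
= -8.7295


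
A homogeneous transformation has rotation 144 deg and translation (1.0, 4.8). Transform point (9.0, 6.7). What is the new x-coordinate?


x' = cos(theta)*px - sin(theta)*py + tx
= -0.809*9.0 - 0.5878*6.7 + 1.0
= -10.2193


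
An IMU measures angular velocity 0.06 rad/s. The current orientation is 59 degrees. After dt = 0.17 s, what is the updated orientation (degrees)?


delta_theta = w * dt = 0.06 * 0.17 = 0.0102 rad
= 0.5844 deg
theta_new = 59 + 0.5844 = 59.5844 deg


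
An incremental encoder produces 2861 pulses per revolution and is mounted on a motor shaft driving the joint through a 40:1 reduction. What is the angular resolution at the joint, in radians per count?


counts per rev = 2861
effective counts at joint = 2861 * 40 = 114440
resolution = 2*pi / 114440
= 5.4904e-05 rad/count


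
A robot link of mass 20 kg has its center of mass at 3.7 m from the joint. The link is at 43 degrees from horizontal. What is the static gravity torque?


tau = m*g*L*cos(angle)
= 20 * 9.81 * 3.7 * cos(43 deg)
= 20 * 9.81 * 3.7 * 0.7314
= 530.9189 Nm


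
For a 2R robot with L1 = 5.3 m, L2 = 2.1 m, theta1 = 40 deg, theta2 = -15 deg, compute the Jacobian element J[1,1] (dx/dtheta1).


J[1,1] = -L1*sin(t1) - L2*sin(t1+t2)
= -5.3*sin(40) - 2.1*sin(25)
= -4.2943


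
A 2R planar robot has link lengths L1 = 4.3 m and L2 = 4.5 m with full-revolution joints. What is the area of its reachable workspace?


r_max = L1 + L2 = 8.8 m
r_min = |L1 - L2| = 0.2 m
Area = pi*(r_max^2 - r_min^2)
= pi*(77.44 - 0.04)
= pi * 77.4
= 243.1593 m^2


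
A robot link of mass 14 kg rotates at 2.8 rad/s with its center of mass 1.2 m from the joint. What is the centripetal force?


F = m * omega^2 * r
= 14 * 2.8^2 * 1.2
= 14 * 7.84 * 1.2
= 131.712 N


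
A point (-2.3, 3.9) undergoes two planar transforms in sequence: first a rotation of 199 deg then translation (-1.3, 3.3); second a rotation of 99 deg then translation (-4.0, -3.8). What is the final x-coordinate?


After transform 1:
x1 = cos(199)*-2.3 - sin(199)*3.9 + -1.3 = 2.1444
y1 = sin(199)*-2.3 + cos(199)*3.9 + 3.3 = 0.3613
After transform 2:
x2 = cos(99)*2.1444 - sin(99)*0.3613 + -4.0
= -4.6923


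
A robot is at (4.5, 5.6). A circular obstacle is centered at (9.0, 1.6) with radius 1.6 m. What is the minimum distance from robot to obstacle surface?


center_dist = sqrt((4.5-9.0)^2 + (5.6-1.6)^2)
= sqrt(20.25 + 16.0)
= 6.0208
min_dist = center_dist - radius = 6.0208 - 1.6 = 4.4208 m


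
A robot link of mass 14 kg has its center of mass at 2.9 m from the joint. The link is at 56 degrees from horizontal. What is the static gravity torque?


tau = m*g*L*cos(angle)
= 14 * 9.81 * 2.9 * cos(56 deg)
= 14 * 9.81 * 2.9 * 0.5592
= 222.7187 Nm


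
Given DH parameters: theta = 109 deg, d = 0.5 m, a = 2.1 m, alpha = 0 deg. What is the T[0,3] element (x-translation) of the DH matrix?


T[0,3] = a * cos(theta)
= 2.1 * cos(109 deg)
= 2.1 * -0.3256
= -0.6837


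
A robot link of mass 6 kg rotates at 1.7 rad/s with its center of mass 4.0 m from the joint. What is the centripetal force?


F = m * omega^2 * r
= 6 * 1.7^2 * 4.0
= 6 * 2.89 * 4.0
= 69.36 N


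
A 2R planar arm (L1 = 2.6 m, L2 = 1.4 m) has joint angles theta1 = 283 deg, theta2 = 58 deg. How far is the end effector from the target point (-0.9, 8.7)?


End effector via forward kinematics:
x = L1*cos(t1) + L2*cos(t1+t2) = 1.9086
y = L1*sin(t1) + L2*sin(t1+t2) = -2.9892
Distance to target:
d = sqrt((-0.9 - 1.9086)^2 + (8.7 - -2.9892)^2)
= sqrt(7.8882 + 136.6364)
= 12.0218 m


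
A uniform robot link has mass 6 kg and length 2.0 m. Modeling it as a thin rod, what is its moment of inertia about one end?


I = (1/3) * m * L^2
= (1/3) * 6 * 2.0^2
= 0.333333 * 6 * 4.0
= 8.0 kg*m^2


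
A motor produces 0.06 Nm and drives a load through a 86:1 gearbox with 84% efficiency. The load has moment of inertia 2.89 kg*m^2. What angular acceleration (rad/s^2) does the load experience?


tau_out = tau_motor * N * eta
= 0.06 * 86 * 0.84 = 4.3344 Nm
alpha = tau_out / I = 4.3344 / 2.89
= 1.4998 rad/s^2


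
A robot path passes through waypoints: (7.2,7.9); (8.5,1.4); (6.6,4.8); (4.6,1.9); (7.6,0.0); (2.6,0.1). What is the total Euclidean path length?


Segment lengths:
  seg1 = sqrt((1.3)^2 + (-6.5)^2) = 6.6287
  seg2 = sqrt((-1.9)^2 + (3.4)^2) = 3.8949
  seg3 = sqrt((-2.0)^2 + (-2.9)^2) = 3.5228
  seg4 = sqrt((3.0)^2 + (-1.9)^2) = 3.5511
  seg5 = sqrt((-5.0)^2 + (0.1)^2) = 5.001
Total = 22.5984


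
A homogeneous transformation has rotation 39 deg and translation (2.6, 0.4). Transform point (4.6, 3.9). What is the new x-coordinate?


x' = cos(theta)*px - sin(theta)*py + tx
= 0.7771*4.6 - 0.6293*3.9 + 2.6
= 3.7205


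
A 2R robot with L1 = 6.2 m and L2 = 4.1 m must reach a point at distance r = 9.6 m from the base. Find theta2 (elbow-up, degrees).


cos(theta2) = (r^2 - L1^2 - L2^2) / (2*L1*L2)
cos(theta2) = (92.16 - 38.44 - 16.81) / 50.84
cos(theta2) = 0.726003
theta2 = 43.4476 degrees


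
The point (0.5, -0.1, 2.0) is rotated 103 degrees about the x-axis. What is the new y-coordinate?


Rotation about x-axis: y' = y*cos(theta) - z*sin(theta)
= -0.1 * -0.225 - 2.0 * 0.9744
= -1.9262
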